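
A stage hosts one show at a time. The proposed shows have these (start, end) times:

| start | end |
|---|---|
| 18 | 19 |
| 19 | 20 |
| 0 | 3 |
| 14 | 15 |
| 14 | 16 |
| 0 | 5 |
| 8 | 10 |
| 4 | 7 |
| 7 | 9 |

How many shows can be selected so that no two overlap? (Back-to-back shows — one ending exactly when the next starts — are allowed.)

6

Sorted by end: (0,3)  (0,5)  (4,7)  (7,9)  (8,10)  (14,15)  (14,16)  (18,19)  (19,20)
take (0,3); take (4,7); take (7,9); take (14,15); take (18,19); take (19,20).
Selected 6 shows.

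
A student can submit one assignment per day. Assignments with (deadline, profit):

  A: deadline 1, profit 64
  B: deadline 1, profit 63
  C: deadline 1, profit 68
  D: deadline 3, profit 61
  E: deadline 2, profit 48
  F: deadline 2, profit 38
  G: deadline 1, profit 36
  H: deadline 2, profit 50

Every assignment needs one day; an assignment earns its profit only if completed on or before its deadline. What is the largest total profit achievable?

179

By profit: C(d1,68), A(d1,64), B(d1,63), D(d3,61), H(d2,50), E(d2,48), F(d2,38), G(d1,36)
C→slot 1; A skipped; B skipped; D→slot 3; H→slot 2; E skipped; F skipped; G skipped.
Profit = 68 + 50 + 61 = 179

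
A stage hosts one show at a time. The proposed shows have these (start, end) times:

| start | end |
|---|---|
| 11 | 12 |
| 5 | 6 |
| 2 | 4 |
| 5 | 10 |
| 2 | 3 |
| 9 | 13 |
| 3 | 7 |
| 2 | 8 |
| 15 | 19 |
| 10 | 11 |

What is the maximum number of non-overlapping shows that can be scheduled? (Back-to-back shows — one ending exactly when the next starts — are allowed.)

Sorted by end: (2,3)  (2,4)  (5,6)  (3,7)  (2,8)  (5,10)  (10,11)  (11,12)  (9,13)  (15,19)
take (2,3); take (5,6); take (10,11); take (11,12); take (15,19).
Selected 5 shows.

5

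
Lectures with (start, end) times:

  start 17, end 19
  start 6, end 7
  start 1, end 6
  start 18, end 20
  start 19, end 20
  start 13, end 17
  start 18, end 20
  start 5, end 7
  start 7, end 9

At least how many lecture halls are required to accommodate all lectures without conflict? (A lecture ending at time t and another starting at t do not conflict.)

3

The answer is the maximum number of intervals overlapping at any instant.
Events (time:±→running): 1:+→1 5:+→2 6:-→1 6:+→2 7:-→1 7:-→0 7:+→1 9:-→0 13:+→1 17:-→0 17:+→1 18:+→2 18:+→3 … peak 3.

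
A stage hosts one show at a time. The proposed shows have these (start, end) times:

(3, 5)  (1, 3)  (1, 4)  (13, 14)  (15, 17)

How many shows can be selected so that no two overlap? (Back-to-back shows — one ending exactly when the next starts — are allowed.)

4

Greedy by earliest finish: after sorting by end time, pick each interval compatible with the last pick.
By end time: (1,3), (1,4), (3,5), (13,14), (15,17).
Pick (1,3); next start ≥ 3 → (3,5); next start ≥ 5 → (13,14); next start ≥ 14 → (15,17).
Selected 4 shows.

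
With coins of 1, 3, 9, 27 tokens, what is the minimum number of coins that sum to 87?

5

87 = 3×27 + 2×3
Total coins = 3 + 2 = 5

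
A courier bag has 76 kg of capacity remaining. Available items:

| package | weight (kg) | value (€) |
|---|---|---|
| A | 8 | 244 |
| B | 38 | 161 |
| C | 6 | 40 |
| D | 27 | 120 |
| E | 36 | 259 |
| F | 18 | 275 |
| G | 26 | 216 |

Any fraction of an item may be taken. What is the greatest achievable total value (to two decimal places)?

Order: A (244/8=30.50) > F (275/18=15.28) > G (216/26=8.31) > E (259/36=7.19) > C (40/6=6.67) > D (120/27=4.44) > B (161/38=4.24)
Fill: take A (8 @ 244) → take F (18 @ 275) → take G (26 @ 216) → take 24/36 of E → 172.67; 76/76 used.
Total value = 907.67

907.67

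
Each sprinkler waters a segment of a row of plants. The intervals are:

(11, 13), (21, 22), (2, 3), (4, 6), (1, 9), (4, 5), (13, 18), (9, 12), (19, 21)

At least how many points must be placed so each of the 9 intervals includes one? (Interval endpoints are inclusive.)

Sort by right endpoint; whenever an interval is uncovered, place a point at its right end.
By right end: [2,3]  [4,5]  [4,6]  [1,9]  [9,12]  [11,13]  [13,18]  [19,21]  [21,22]
[2,3] uncovered → point at 3; [4,5] uncovered → point at 5; [9,12] uncovered → point at 12; [13,18] uncovered → point at 18; [19,21] uncovered → point at 21.
Points: 3, 5, 12, 18, 21 (5 total).

5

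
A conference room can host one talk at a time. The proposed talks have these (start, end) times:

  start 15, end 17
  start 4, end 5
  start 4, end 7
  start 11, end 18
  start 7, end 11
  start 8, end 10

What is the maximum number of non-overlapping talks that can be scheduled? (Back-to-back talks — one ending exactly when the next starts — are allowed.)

Sort by end time and greedily take each interval whose start is ≥ the last chosen end.
Sorted by end: (4,5)  (4,7)  (8,10)  (7,11)  (15,17)  (11,18)
take (4,5); take (8,10); skip (7,11); take (15,17); skip (11,18).
Selected 3 talks.

3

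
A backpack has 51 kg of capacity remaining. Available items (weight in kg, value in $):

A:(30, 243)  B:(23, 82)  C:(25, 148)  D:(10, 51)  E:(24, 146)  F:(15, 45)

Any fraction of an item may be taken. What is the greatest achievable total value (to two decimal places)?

370.75

Ratios (sorted): A 8.10, E 6.08, C 5.92, D 5.10, B 3.57, F 3.00
take A (30 @ 243); take 21/24 of E → 127.75. Capacity used 51/51.
Total value = 370.75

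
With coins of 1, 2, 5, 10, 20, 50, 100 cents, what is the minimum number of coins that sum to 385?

385 = 3×100 + 1×50 + 1×20 + 1×10 + 1×5
Total coins = 3 + 1 + 1 + 1 + 1 = 7

7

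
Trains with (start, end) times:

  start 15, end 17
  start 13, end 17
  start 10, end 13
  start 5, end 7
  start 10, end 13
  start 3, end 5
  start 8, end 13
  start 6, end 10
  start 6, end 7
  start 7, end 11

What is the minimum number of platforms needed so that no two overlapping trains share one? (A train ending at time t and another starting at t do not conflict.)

Events (time:±→running): 3:+→1 5:-→0 5:+→1 6:+→2 6:+→3 7:-→2 7:-→1 7:+→2 8:+→3 10:-→2 10:+→3 10:+→4 … peak 4.

4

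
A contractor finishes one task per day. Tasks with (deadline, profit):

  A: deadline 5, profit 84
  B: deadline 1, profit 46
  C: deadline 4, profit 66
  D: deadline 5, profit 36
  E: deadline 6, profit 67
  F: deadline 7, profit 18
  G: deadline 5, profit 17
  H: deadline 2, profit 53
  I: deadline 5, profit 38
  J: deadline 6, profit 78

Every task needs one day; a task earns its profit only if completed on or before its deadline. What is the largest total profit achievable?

412

Sort by profit descending; place each in the latest free slot ≤ its deadline.
Profit order: A=84 J=78 E=67 C=66 H=53 B=46 I=38 D=36 F=18 G=17
Assign: A→slot 5, J→slot 6, E→slot 4, C→slot 3, H→slot 2, B→slot 1, I skipped, D skipped, F→slot 7, G skipped.
Slots: [1:B] [2:H] [3:C] [4:E] [5:A] [6:J] [7:F]
Profit = 46 + 53 + 66 + 67 + 84 + 78 + 18 = 412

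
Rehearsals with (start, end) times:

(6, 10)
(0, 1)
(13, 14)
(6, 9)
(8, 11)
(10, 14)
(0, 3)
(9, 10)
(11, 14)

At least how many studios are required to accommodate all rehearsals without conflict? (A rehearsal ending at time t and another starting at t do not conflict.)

The answer is the maximum number of intervals overlapping at any instant.
starts: [0, 0, 6, 6, 8, 9, 10, 11, 13]
ends:   [1, 3, 9, 10, 10, 11, 14, 14, 14]
s0→1 s0→2 e1→1 e3→0 s6→1 s6→2 s8→3  — peak 3.

3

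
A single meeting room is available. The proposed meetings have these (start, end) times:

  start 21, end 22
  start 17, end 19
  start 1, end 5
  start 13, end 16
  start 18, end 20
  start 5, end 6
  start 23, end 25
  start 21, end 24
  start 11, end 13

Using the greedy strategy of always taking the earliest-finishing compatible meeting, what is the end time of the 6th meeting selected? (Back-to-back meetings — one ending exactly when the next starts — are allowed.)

22

Order by finish time; keep every interval that doesn't clash with the previous kept one.
By end time: (1,5), (5,6), (11,13), (13,16), (17,19), (18,20), (21,22), (21,24), (23,25).
Pick (1,5); next start ≥ 5 → (5,6); next start ≥ 6 → (11,13); next start ≥ 13 → (13,16); next start ≥ 16 → (17,19); next start ≥ 19 → (21,22); next start ≥ 22 → (23,25).
Selected: (1,5) (5,6) (11,13) (13,16) (17,19) (21,22) (23,25)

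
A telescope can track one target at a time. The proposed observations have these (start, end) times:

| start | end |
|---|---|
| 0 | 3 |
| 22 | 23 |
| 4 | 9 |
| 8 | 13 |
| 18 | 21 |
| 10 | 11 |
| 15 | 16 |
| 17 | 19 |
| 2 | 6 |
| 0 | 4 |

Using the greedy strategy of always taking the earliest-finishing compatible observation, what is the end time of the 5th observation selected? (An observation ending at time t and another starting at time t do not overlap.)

Sorted by end: (0,3)  (0,4)  (2,6)  (4,9)  (10,11)  (8,13)  (15,16)  (17,19)  (18,21)  (22,23)
take (0,3); take (4,9); take (10,11); take (15,16); take (17,19); take (22,23).
Selected: (0,3) (4,9) (10,11) (15,16) (17,19) (22,23)

19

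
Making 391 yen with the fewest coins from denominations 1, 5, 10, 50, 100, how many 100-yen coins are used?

391 − 3×100→91 − 1×50→41 − 4×10→1 − 1×1→0
Count of 100: 3

3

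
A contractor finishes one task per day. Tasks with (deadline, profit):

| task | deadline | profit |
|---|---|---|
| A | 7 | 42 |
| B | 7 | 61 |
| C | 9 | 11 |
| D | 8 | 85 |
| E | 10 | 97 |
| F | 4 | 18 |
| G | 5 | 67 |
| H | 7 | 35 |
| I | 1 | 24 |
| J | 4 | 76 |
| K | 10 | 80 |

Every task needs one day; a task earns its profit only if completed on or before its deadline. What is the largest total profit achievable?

585

By profit: E(d10,97), D(d8,85), K(d10,80), J(d4,76), G(d5,67), B(d7,61), A(d7,42), H(d7,35), I(d1,24), F(d4,18), C(d9,11)
E→slot 10; D→slot 8; K→slot 9; J→slot 4; G→slot 5; B→slot 7; A→slot 6; H→slot 3; I→slot 1; F→slot 2; C skipped.
Profit = 24 + 18 + 35 + 76 + 67 + 42 + 61 + 85 + 80 + 97 = 585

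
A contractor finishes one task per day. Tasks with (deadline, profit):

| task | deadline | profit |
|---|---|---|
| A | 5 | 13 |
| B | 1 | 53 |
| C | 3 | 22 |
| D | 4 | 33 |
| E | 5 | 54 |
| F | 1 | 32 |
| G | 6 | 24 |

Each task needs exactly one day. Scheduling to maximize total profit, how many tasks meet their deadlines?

Sort by profit descending; place each in the latest free slot ≤ its deadline.
Profit order: E=54 B=53 D=33 F=32 G=24 C=22 A=13
Assign: E→slot 5, B→slot 1, D→slot 4, F skipped, G→slot 6, C→slot 3, A→slot 2.
Slots: [1:B] [2:A] [3:C] [4:D] [5:E] [6:G]
6 of 7 scheduled.

6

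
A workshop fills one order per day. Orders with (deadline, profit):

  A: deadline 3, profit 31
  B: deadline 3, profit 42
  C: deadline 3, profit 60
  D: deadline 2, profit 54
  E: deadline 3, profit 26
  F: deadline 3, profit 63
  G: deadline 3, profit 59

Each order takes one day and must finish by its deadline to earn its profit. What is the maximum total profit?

182

Profit order: F=63 C=60 G=59 D=54 B=42 A=31 E=26
Assign: F→slot 3, C→slot 2, G→slot 1, D skipped, B skipped, A skipped, E skipped.
Slots: [1:G] [2:C] [3:F]
Profit = 59 + 60 + 63 = 182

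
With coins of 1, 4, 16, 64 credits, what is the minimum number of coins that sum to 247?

Use the largest denomination that fits, subtract, and repeat.
247 − 3×64→55 − 3×16→7 − 1×4→3 − 3×1→0
Total coins = 3 + 3 + 1 + 3 = 10

10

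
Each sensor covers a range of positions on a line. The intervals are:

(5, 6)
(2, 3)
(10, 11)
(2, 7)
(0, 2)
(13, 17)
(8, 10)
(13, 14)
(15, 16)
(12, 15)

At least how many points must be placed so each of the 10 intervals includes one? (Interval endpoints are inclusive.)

5

By right end: [0,2]  [2,3]  [5,6]  [2,7]  [8,10]  [10,11]  [13,14]  [12,15]  [15,16]  [13,17]
[0,2] uncovered → point at 2; [5,6] uncovered → point at 6; [8,10] uncovered → point at 10; [13,14] uncovered → point at 14; [15,16] uncovered → point at 16.
Points: 2, 6, 10, 14, 16 (5 total).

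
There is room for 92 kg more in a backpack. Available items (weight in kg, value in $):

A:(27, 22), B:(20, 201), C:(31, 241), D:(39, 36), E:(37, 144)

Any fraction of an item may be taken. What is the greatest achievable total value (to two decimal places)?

Ratios (sorted): B 10.05, C 7.77, E 3.89, D 0.92, A 0.81
take B (20 @ 201); take C (31 @ 241); take E (37 @ 144); take 4/39 of D → 3.69. Capacity used 92/92.
Total value = 589.69

589.69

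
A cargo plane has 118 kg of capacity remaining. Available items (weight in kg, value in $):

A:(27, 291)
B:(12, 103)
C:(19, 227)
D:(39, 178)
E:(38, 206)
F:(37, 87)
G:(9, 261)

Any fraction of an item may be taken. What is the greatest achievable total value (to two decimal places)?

1147.33

Greedy by value/weight ratio, highest first.
Order: G (261/9=29.00) > C (227/19=11.95) > A (291/27=10.78) > B (103/12=8.58) > E (206/38=5.42) > D (178/39=4.56) > F (87/37=2.35)
Fill: take G (9 @ 261) → take C (19 @ 227) → take A (27 @ 291) → take B (12 @ 103) → take E (38 @ 206) → take 13/39 of D → 59.33; 118/118 used.
Total value = 1147.33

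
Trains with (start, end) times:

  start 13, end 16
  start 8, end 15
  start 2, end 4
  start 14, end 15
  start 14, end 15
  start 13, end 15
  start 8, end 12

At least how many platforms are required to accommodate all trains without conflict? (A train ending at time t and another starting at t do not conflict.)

Events (time:±→running): 2:+→1 4:-→0 8:+→1 8:+→2 12:-→1 13:+→2 13:+→3 14:+→4 14:+→5 … peak 5.

5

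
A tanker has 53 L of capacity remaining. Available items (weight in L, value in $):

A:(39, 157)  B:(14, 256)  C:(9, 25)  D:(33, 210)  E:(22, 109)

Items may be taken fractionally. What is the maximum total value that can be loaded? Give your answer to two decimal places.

495.73

Greedy by value/weight ratio, highest first.
Ratios (sorted): B 18.29, D 6.36, E 4.95, A 4.03, C 2.78
take B (14 @ 256); take D (33 @ 210); take 6/22 of E → 29.73. Capacity used 53/53.
Total value = 495.73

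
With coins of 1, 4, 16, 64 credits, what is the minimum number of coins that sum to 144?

Use the largest denomination that fits, subtract, and repeat.
144 − 2×64→16 − 1×16→0
Total coins = 2 + 1 = 3

3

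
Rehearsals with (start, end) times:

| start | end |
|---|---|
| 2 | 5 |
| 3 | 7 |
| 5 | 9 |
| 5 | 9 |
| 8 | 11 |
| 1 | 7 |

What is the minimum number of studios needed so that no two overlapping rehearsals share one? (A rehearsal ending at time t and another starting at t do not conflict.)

4

Count concurrent intervals with a sweep; the peak is the room count.
starts: [1, 2, 3, 5, 5, 8]
ends:   [5, 7, 7, 9, 9, 11]
s1→1 s2→2 s3→3 e5→2 s5→3 s5→4  — peak 4.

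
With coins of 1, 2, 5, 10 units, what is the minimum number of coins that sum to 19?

4

19 = 1×10 + 1×5 + 2×2
Total coins = 1 + 1 + 2 = 4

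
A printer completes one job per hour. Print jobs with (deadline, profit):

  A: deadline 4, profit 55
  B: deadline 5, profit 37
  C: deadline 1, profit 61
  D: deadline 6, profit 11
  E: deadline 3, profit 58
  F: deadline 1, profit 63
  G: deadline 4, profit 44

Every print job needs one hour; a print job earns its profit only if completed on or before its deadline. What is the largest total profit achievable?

268

Profit order: F=63 C=61 E=58 A=55 G=44 B=37 D=11
Assign: F→slot 1, C skipped, E→slot 3, A→slot 4, G→slot 2, B→slot 5, D→slot 6.
Slots: [1:F] [2:G] [3:E] [4:A] [5:B] [6:D]
Profit = 63 + 44 + 58 + 55 + 37 + 11 = 268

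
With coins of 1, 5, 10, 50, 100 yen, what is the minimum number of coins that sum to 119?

Greedy: take as many of the largest coin as possible, then repeat with the remainder.
119 = 1×100 + 1×10 + 1×5 + 4×1
Total coins = 1 + 1 + 1 + 4 = 7

7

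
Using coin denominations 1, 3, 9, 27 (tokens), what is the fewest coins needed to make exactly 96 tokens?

6

Greedy: take as many of the largest coin as possible, then repeat with the remainder.
96 − 3×27→15 − 1×9→6 − 2×3→0
Total coins = 3 + 1 + 2 = 6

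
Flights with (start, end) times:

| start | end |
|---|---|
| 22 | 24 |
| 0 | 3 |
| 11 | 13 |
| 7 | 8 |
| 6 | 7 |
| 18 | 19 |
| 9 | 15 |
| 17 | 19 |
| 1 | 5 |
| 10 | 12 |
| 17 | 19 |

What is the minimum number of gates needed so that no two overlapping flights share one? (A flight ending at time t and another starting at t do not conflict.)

3

Events (time:±→running): 0:+→1 1:+→2 3:-→1 5:-→0 6:+→1 7:-→0 7:+→1 8:-→0 9:+→1 10:+→2 11:+→3 … peak 3.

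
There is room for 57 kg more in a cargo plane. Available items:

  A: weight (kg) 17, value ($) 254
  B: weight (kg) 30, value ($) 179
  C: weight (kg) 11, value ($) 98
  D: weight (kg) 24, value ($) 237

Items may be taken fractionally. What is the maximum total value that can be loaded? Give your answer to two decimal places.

Greedy by value/weight ratio, highest first.
Ratios (sorted): A 14.94, D 9.88, C 8.91, B 5.97
take A (17 @ 254); take D (24 @ 237); take C (11 @ 98); take 5/30 of B → 29.83. Capacity used 57/57.
Total value = 618.83

618.83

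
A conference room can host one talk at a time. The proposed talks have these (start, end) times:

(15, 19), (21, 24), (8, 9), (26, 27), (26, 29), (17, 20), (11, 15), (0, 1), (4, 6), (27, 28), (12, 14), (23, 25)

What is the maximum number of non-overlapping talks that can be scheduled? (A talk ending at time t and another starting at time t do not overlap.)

Sort by end time and greedily take each interval whose start is ≥ the last chosen end.
By end time: (0,1), (4,6), (8,9), (12,14), (11,15), (15,19), (17,20), (21,24), (23,25), (26,27), (27,28), (26,29).
Pick (0,1); next start ≥ 1 → (4,6); next start ≥ 6 → (8,9); next start ≥ 9 → (12,14); next start ≥ 14 → (15,19); next start ≥ 19 → (21,24); next start ≥ 24 → (26,27); next start ≥ 27 → (27,28).
Selected 8 talks.

8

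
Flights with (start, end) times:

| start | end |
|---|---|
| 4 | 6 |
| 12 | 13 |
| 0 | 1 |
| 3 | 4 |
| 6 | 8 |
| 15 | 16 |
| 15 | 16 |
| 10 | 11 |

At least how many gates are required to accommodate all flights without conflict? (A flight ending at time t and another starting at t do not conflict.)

2

starts: [0, 3, 4, 6, 10, 12, 15, 15]
ends:   [1, 4, 6, 8, 11, 13, 16, 16]
s0→1 e1→0 s3→1 e4→0 s4→1 e6→0 s6→1 e8→0 s10→1 e11→0 s12→1 e13→0 s15→1 s15→2  — peak 2.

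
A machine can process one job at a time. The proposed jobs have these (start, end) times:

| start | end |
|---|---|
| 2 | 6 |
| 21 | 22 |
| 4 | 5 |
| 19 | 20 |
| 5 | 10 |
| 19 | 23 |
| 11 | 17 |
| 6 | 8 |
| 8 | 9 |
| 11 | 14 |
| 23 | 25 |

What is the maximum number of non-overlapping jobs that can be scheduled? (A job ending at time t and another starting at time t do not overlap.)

7

Greedy by earliest finish: after sorting by end time, pick each interval compatible with the last pick.
By end time: (4,5), (2,6), (6,8), (8,9), (5,10), (11,14), (11,17), (19,20), (21,22), (19,23), (23,25).
Pick (4,5); next start ≥ 5 → (6,8); next start ≥ 8 → (8,9); next start ≥ 9 → (11,14); next start ≥ 14 → (19,20); next start ≥ 20 → (21,22); next start ≥ 22 → (23,25).
Selected 7 jobs.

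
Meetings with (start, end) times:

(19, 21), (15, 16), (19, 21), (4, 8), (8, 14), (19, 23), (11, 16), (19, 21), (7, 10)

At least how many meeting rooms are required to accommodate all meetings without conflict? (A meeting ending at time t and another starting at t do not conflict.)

The answer is the maximum number of intervals overlapping at any instant.
Events (time:±→running): 4:+→1 7:+→2 8:-→1 8:+→2 10:-→1 11:+→2 14:-→1 15:+→2 16:-→1 16:-→0 19:+→1 19:+→2 19:+→3 19:+→4 … peak 4.

4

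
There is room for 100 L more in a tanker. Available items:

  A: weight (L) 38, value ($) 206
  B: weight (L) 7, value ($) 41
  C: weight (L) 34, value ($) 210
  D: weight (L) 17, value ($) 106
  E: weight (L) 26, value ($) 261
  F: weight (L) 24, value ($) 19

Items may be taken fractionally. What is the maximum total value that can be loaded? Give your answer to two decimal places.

Greedy by value/weight ratio, highest first.
Ratios (sorted): E 10.04, D 6.24, C 6.18, B 5.86, A 5.42, F 0.79
take E (26 @ 261); take D (17 @ 106); take C (34 @ 210); take B (7 @ 41); take 16/38 of A → 86.74. Capacity used 100/100.
Total value = 704.74

704.74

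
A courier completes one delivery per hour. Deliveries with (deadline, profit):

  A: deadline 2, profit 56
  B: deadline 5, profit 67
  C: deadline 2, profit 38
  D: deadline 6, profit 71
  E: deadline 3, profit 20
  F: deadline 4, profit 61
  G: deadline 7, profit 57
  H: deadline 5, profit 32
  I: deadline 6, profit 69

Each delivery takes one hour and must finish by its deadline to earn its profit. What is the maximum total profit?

By profit: D(d6,71), I(d6,69), B(d5,67), F(d4,61), G(d7,57), A(d2,56), C(d2,38), H(d5,32), E(d3,20)
D→slot 6; I→slot 5; B→slot 4; F→slot 3; G→slot 7; A→slot 2; C→slot 1; H skipped; E skipped.
Profit = 38 + 56 + 61 + 67 + 69 + 71 + 57 = 419

419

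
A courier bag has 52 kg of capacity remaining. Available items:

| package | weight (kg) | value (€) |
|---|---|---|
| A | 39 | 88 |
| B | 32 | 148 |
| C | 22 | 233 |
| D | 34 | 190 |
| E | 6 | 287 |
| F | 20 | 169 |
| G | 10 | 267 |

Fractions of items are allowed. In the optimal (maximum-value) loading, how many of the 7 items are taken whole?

3

Greedy by value/weight ratio, highest first.
Order: E (287/6=47.83) > G (267/10=26.70) > C (233/22=10.59) > F (169/20=8.45) > D (190/34=5.59) > B (148/32=4.62) > A (88/39=2.26)
Fill: take E (6 @ 287) → take G (10 @ 267) → take C (22 @ 233) → take 14/20 of F → 118.30; 52/52 used.
3 item(s) taken whole; one partial (take 14/20 of F).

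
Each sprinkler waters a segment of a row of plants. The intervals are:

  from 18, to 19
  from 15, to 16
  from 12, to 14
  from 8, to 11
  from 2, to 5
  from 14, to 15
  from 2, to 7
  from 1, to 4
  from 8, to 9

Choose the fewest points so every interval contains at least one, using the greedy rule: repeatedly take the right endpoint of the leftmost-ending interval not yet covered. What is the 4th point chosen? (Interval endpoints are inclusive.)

16

Sort by right endpoint; whenever an interval is uncovered, place a point at its right end.
By right end: [1,4]  [2,5]  [2,7]  [8,9]  [8,11]  [12,14]  [14,15]  [15,16]  [18,19]
[1,4] uncovered → point at 4; [8,9] uncovered → point at 9; [12,14] uncovered → point at 14; [15,16] uncovered → point at 16; [18,19] uncovered → point at 19.
Points: 4, 9, 14, 16, 19 (5 total).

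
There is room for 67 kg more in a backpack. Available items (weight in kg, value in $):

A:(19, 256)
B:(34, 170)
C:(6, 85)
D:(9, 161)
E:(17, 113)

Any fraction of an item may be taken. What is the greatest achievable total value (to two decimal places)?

695.00

Ratios (sorted): D 17.89, C 14.17, A 13.47, E 6.65, B 5.00
take D (9 @ 161); take C (6 @ 85); take A (19 @ 256); take E (17 @ 113); take 16/34 of B → 80.00. Capacity used 67/67.
Total value = 695.00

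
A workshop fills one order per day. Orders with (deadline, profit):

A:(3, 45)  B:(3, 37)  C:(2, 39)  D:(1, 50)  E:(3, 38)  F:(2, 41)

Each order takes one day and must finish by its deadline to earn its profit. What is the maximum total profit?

Take jobs in profit order; each goes to the latest open slot no later than its deadline.
Profit order: D=50 A=45 F=41 C=39 E=38 B=37
Assign: D→slot 1, A→slot 3, F→slot 2, C skipped, E skipped, B skipped.
Slots: [1:D] [2:F] [3:A]
Profit = 50 + 41 + 45 = 136

136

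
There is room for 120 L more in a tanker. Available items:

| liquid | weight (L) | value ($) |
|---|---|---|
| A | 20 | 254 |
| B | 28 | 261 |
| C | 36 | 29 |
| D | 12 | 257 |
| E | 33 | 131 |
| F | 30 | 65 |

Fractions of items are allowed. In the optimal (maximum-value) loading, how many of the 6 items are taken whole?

4

Greedy by value/weight ratio, highest first.
Ratios (sorted): D 21.42, A 12.70, B 9.32, E 3.97, F 2.17, C 0.81
take D (12 @ 257); take A (20 @ 254); take B (28 @ 261); take E (33 @ 131); take 27/30 of F → 58.50. Capacity used 120/120.
4 item(s) taken whole; one partial (take 27/30 of F).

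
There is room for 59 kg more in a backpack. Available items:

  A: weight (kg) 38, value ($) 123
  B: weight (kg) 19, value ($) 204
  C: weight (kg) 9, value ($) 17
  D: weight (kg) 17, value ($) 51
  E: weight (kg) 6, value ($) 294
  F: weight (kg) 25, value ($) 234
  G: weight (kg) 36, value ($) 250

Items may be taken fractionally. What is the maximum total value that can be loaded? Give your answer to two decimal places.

Ratios (sorted): E 49.00, B 10.74, F 9.36, G 6.94, A 3.24, D 3.00, C 1.89
take E (6 @ 294); take B (19 @ 204); take F (25 @ 234); take 9/36 of G → 62.50. Capacity used 59/59.
Total value = 794.50

794.50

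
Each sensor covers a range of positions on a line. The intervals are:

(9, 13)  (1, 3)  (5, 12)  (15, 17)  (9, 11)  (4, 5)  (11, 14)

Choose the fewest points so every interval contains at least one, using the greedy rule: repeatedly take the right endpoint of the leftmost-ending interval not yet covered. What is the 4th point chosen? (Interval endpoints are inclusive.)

17

Process intervals by earliest right end; each time one isn't hit yet, stab at its right endpoint.
Sorted: [1,3] [4,5] [9,11] [5,12] [9,13] [11,14] [15,17]
{[1,3]} hit by 3; {[4,5]} hit by 5; {[9,11],[5,12],[9,13],[11,14]} hit by 11; {[15,17]} hit by 17.
Points: 3, 5, 11, 17 (4 total).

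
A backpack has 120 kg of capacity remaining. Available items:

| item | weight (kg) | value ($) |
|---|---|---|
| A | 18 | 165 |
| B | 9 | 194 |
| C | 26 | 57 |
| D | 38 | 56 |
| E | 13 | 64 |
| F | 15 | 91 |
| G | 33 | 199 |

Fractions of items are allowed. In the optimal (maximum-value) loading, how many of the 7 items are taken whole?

Ratios (sorted): B 21.56, A 9.17, F 6.07, G 6.03, E 4.92, C 2.19, D 1.47
take B (9 @ 194); take A (18 @ 165); take F (15 @ 91); take G (33 @ 199); take E (13 @ 64); take C (26 @ 57); take 6/38 of D → 8.84. Capacity used 120/120.
6 item(s) taken whole; one partial (take 6/38 of D).

6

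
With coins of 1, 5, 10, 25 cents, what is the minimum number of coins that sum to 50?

50 = 2×25
Total coins = 2 = 2

2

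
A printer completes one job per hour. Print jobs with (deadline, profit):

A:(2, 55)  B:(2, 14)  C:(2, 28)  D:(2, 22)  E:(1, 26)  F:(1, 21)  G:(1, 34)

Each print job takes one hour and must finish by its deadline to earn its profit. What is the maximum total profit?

Sort by profit descending; place each in the latest free slot ≤ its deadline.
By profit: A(d2,55), G(d1,34), C(d2,28), E(d1,26), D(d2,22), F(d1,21), B(d2,14)
A→slot 2; G→slot 1; C skipped; E skipped; D skipped; F skipped; B skipped.
Profit = 34 + 55 = 89

89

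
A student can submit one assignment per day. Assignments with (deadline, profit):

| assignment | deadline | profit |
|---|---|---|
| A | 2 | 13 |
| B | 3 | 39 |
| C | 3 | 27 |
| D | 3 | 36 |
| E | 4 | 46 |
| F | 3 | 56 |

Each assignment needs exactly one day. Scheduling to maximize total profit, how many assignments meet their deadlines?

Profit order: F=56 E=46 B=39 D=36 C=27 A=13
Assign: F→slot 3, E→slot 4, B→slot 2, D→slot 1, C skipped, A skipped.
Slots: [1:D] [2:B] [3:F] [4:E]
4 of 6 scheduled.

4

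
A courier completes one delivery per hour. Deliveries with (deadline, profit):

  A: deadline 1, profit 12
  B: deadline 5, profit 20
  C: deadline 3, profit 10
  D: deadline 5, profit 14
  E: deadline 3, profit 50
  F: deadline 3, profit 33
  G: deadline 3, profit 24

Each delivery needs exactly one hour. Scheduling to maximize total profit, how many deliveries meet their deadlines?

5

Profit order: E=50 F=33 G=24 B=20 D=14 A=12 C=10
Assign: E→slot 3, F→slot 2, G→slot 1, B→slot 5, D→slot 4, A skipped, C skipped.
Slots: [1:G] [2:F] [3:E] [4:D] [5:B]
5 of 7 scheduled.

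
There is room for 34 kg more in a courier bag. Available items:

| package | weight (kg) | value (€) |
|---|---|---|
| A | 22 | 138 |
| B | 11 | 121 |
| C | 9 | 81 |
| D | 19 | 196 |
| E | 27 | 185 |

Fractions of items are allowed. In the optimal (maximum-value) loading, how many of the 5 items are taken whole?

Greedy by value/weight ratio, highest first.
Order: B (121/11=11.00) > D (196/19=10.32) > C (81/9=9.00) > E (185/27=6.85) > A (138/22=6.27)
Fill: take B (11 @ 121) → take D (19 @ 196) → take 4/9 of C → 36.00; 34/34 used.
2 item(s) taken whole; one partial (take 4/9 of C).

2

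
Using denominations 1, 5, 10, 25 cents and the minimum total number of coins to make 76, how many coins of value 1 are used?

76 = 3×25 + 1×1
Count of 1: 1

1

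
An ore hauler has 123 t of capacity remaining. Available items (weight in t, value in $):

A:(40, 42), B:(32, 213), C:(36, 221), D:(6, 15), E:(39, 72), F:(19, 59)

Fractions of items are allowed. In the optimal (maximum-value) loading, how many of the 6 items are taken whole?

4

Ratios (sorted): B 6.66, C 6.14, F 3.11, D 2.50, E 1.85, A 1.05
take B (32 @ 213); take C (36 @ 221); take F (19 @ 59); take D (6 @ 15); take 30/39 of E → 55.38. Capacity used 123/123.
4 item(s) taken whole; one partial (take 30/39 of E).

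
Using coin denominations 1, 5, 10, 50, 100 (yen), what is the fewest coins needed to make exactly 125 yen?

4

Greedy: take as many of the largest coin as possible, then repeat with the remainder.
125 = 1×100 + 2×10 + 1×5
Total coins = 1 + 2 + 1 = 4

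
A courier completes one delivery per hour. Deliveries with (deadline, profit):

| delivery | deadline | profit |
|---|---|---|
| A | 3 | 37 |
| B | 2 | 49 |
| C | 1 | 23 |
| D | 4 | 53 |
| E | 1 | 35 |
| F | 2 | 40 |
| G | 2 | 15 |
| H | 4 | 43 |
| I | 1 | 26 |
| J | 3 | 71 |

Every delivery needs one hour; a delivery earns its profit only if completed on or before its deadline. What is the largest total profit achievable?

Take jobs in profit order; each goes to the latest open slot no later than its deadline.
Profit order: J=71 D=53 B=49 H=43 F=40 A=37 E=35 I=26 C=23 G=15
Assign: J→slot 3, D→slot 4, B→slot 2, H→slot 1, F skipped, A skipped, E skipped, I skipped, C skipped, G skipped.
Slots: [1:H] [2:B] [3:J] [4:D]
Profit = 43 + 49 + 71 + 53 = 216

216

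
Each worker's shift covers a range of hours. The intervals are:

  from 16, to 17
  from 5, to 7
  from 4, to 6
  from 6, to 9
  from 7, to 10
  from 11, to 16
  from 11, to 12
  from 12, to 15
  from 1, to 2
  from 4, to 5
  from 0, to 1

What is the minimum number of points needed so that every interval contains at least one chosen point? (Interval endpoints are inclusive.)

5

Process intervals by earliest right end; each time one isn't hit yet, stab at its right endpoint.
By right end: [0,1]  [1,2]  [4,5]  [4,6]  [5,7]  [6,9]  [7,10]  [11,12]  [12,15]  [11,16]  [16,17]
[0,1] uncovered → point at 1; [4,5] uncovered → point at 5; [6,9] uncovered → point at 9; [11,12] uncovered → point at 12; [16,17] uncovered → point at 17.
Points: 1, 5, 9, 12, 17 (5 total).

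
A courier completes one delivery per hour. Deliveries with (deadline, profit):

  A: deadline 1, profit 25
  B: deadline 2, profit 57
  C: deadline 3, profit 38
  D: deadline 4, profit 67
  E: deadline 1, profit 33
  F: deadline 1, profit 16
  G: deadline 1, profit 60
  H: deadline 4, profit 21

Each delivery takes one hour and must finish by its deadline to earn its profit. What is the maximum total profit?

222

Take jobs in profit order; each goes to the latest open slot no later than its deadline.
Profit order: D=67 G=60 B=57 C=38 E=33 A=25 H=21 F=16
Assign: D→slot 4, G→slot 1, B→slot 2, C→slot 3, E skipped, A skipped, H skipped, F skipped.
Slots: [1:G] [2:B] [3:C] [4:D]
Profit = 60 + 57 + 38 + 67 = 222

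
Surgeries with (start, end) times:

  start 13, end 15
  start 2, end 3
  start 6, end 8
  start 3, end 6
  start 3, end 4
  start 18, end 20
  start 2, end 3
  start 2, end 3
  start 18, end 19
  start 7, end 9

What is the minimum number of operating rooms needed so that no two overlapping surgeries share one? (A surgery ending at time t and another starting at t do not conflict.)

Events (time:±→running): 2:+→1 2:+→2 2:+→3 … peak 3.

3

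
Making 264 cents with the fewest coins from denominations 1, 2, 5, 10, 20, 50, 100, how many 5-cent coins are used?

264 = 2×100 + 1×50 + 1×10 + 2×2
Count of 5: 0

0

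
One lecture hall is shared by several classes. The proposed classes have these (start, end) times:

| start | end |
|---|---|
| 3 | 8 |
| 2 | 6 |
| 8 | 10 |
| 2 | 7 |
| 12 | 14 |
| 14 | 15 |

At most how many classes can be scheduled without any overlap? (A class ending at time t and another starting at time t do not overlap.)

Greedy by earliest finish: after sorting by end time, pick each interval compatible with the last pick.
By end time: (2,6), (2,7), (3,8), (8,10), (12,14), (14,15).
Pick (2,6); next start ≥ 6 → (8,10); next start ≥ 10 → (12,14); next start ≥ 14 → (14,15).
Selected 4 classes.

4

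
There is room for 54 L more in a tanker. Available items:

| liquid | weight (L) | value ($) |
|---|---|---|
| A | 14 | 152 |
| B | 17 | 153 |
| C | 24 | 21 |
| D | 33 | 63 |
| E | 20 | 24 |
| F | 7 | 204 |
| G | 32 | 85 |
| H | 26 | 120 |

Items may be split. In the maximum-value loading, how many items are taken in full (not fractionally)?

Greedy by value/weight ratio, highest first.
Order: F (204/7=29.14) > A (152/14=10.86) > B (153/17=9.00) > H (120/26=4.62) > G (85/32=2.66) > D (63/33=1.91) > E (24/20=1.20) > C (21/24=0.88)
Fill: take F (7 @ 204) → take A (14 @ 152) → take B (17 @ 153) → take 16/26 of H → 73.85; 54/54 used.
3 item(s) taken whole; one partial (take 16/26 of H).

3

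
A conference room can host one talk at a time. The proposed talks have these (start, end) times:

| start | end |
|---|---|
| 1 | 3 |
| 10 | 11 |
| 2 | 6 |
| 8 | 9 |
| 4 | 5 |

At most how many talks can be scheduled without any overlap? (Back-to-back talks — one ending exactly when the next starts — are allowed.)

By end time: (1,3), (4,5), (2,6), (8,9), (10,11).
Pick (1,3); next start ≥ 3 → (4,5); next start ≥ 5 → (8,9); next start ≥ 9 → (10,11).
Selected 4 talks.

4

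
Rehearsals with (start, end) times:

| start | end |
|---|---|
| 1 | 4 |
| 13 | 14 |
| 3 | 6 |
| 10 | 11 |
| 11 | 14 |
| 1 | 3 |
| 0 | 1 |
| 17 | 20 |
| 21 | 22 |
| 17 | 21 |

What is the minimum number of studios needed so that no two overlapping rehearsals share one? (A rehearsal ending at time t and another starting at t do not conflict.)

2

The answer is the maximum number of intervals overlapping at any instant.
starts: [0, 1, 1, 3, 10, 11, 13, 17, 17, 21]
ends:   [1, 3, 4, 6, 11, 14, 14, 20, 21, 22]
s0→1 e1→0 s1→1 s1→2  — peak 2.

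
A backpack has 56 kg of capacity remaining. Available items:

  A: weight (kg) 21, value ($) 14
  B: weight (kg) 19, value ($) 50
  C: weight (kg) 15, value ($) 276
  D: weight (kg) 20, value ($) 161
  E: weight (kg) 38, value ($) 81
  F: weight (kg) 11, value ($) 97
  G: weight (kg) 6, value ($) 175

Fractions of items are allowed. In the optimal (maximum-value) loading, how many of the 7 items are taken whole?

Sort by value per unit weight and fill in that order.
Ratios (sorted): G 29.17, C 18.40, F 8.82, D 8.05, B 2.63, E 2.13, A 0.67
take G (6 @ 175); take C (15 @ 276); take F (11 @ 97); take D (20 @ 161); take 4/19 of B → 10.53. Capacity used 56/56.
4 item(s) taken whole; one partial (take 4/19 of B).

4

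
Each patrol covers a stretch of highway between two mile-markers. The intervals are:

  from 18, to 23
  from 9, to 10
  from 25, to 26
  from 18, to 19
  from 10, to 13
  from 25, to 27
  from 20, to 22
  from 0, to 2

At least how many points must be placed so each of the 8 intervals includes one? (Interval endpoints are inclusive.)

Process intervals by earliest right end; each time one isn't hit yet, stab at its right endpoint.
Sorted: [0,2] [9,10] [10,13] [18,19] [20,22] [18,23] [25,26] [25,27]
{[0,2]} hit by 2; {[9,10],[10,13]} hit by 10; {[18,19]} hit by 19; {[20,22],[18,23]} hit by 22; {[25,26],[25,27]} hit by 26.
Points: 2, 10, 19, 22, 26 (5 total).

5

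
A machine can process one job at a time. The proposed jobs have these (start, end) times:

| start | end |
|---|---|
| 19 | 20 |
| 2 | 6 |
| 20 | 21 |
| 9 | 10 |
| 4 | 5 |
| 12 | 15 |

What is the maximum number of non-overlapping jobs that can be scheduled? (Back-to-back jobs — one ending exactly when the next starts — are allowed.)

5

Greedy by earliest finish: after sorting by end time, pick each interval compatible with the last pick.
By end time: (4,5), (2,6), (9,10), (12,15), (19,20), (20,21).
Pick (4,5); next start ≥ 5 → (9,10); next start ≥ 10 → (12,15); next start ≥ 15 → (19,20); next start ≥ 20 → (20,21).
Selected 5 jobs.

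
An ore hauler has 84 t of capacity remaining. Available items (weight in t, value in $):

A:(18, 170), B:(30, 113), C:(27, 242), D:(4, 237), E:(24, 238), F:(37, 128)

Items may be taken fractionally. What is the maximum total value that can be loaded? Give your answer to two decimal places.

Sort by value per unit weight and fill in that order.
Order: D (237/4=59.25) > E (238/24=9.92) > A (170/18=9.44) > C (242/27=8.96) > B (113/30=3.77) > F (128/37=3.46)
Fill: take D (4 @ 237) → take E (24 @ 238) → take A (18 @ 170) → take C (27 @ 242) → take 11/30 of B → 41.43; 84/84 used.
Total value = 928.43

928.43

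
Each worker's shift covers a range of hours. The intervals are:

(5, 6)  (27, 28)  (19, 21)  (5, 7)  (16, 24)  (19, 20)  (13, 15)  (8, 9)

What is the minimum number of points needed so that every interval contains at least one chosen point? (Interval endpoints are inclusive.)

5

Sorted: [5,6] [5,7] [8,9] [13,15] [19,20] [19,21] [16,24] [27,28]
{[5,6],[5,7]} hit by 6; {[8,9]} hit by 9; {[13,15]} hit by 15; {[19,20],[19,21],[16,24]} hit by 20; {[27,28]} hit by 28.
Points: 6, 9, 15, 20, 28 (5 total).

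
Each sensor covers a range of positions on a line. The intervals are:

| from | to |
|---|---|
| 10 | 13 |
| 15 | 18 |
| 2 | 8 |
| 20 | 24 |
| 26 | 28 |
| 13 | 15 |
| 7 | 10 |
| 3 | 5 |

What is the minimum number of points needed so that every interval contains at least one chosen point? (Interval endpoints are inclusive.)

By right end: [3,5]  [2,8]  [7,10]  [10,13]  [13,15]  [15,18]  [20,24]  [26,28]
[3,5] uncovered → point at 5; [7,10] uncovered → point at 10; [13,15] uncovered → point at 15; [20,24] uncovered → point at 24; [26,28] uncovered → point at 28.
Points: 5, 10, 15, 24, 28 (5 total).

5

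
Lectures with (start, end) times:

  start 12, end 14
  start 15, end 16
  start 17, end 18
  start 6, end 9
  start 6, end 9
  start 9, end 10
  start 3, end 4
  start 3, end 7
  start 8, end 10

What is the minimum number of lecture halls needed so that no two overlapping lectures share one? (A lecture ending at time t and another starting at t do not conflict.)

The answer is the maximum number of intervals overlapping at any instant.
Events (time:±→running): 3:+→1 3:+→2 4:-→1 6:+→2 6:+→3 … peak 3.

3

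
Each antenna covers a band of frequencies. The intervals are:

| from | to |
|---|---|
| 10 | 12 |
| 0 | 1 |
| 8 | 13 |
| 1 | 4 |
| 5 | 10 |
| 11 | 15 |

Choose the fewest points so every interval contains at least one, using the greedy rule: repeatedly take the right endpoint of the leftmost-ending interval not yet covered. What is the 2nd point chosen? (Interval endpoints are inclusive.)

Sort by right endpoint; whenever an interval is uncovered, place a point at its right end.
By right end: [0,1]  [1,4]  [5,10]  [10,12]  [8,13]  [11,15]
[0,1] uncovered → point at 1; [5,10] uncovered → point at 10; [11,15] uncovered → point at 15.
Points: 1, 10, 15 (3 total).

10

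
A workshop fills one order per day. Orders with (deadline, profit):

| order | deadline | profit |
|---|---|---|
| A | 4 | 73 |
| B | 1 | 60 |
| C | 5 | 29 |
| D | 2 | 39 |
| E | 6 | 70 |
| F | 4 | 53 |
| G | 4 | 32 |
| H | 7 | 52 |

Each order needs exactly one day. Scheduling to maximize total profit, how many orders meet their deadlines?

Take jobs in profit order; each goes to the latest open slot no later than its deadline.
Profit order: A=73 E=70 B=60 F=53 H=52 D=39 G=32 C=29
Assign: A→slot 4, E→slot 6, B→slot 1, F→slot 3, H→slot 7, D→slot 2, G skipped, C→slot 5.
Slots: [1:B] [2:D] [3:F] [4:A] [5:C] [6:E] [7:H]
7 of 8 scheduled.

7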